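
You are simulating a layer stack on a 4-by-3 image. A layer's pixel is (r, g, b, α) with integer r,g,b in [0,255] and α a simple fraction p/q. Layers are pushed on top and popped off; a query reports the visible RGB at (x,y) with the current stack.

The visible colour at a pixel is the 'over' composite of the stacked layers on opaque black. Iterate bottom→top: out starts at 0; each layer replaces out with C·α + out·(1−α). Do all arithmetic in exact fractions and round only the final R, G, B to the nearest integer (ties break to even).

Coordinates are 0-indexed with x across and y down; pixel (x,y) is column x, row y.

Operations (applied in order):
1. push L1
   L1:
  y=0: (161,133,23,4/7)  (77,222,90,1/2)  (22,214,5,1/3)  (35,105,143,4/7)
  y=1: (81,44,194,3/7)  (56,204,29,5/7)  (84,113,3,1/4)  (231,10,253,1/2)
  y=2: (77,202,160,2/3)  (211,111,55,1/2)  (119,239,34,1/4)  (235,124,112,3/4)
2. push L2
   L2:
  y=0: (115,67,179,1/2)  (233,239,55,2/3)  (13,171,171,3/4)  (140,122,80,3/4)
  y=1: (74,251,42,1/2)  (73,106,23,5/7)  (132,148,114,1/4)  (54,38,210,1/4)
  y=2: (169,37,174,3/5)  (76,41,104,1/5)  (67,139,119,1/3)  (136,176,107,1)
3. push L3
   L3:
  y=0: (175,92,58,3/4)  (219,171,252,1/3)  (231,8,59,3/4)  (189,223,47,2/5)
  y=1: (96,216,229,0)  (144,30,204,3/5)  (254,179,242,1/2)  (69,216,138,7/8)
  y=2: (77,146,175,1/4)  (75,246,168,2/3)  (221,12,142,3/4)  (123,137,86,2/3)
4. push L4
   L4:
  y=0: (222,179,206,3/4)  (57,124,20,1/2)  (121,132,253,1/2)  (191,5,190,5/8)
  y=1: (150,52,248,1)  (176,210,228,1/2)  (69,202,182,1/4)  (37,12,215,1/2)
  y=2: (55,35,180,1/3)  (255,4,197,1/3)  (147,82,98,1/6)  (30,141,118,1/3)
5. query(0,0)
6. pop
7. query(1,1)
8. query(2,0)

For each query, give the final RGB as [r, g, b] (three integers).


at x=0,y=0 over L1,L2,L3,L4:
L1 α=4/7: [92, 76, 92/7]
L2 α=1/2: [207/2, 143/2, 1345/14]
L3 α=3/4: [1257/8, 695/8, 3781/56]
L4 α=3/4: [6585/32, 4991/32, 38389/224]
→ [206, 156, 171]

query (1,1) [L1,L2,L3] — begin 0,0,0
L1 α=5/7: [40, 1020/7, 145/7]
L2 α=5/7: [445/7, 5750/49, 1095/49]
L3 α=3/5: [3914/35, 3182/49, 32178/245]
rounded: [112, 65, 131]

query (2,0) [L1,L2,L3] — begin 0,0,0
after L1 α=1/3: [22/3, 214/3, 5/3]
after L2 α=3/4: [139/12, 1753/12, 386/3]
after L3 α=3/4: [8455/48, 2041/48, 917/12]
= [176, 43, 76]


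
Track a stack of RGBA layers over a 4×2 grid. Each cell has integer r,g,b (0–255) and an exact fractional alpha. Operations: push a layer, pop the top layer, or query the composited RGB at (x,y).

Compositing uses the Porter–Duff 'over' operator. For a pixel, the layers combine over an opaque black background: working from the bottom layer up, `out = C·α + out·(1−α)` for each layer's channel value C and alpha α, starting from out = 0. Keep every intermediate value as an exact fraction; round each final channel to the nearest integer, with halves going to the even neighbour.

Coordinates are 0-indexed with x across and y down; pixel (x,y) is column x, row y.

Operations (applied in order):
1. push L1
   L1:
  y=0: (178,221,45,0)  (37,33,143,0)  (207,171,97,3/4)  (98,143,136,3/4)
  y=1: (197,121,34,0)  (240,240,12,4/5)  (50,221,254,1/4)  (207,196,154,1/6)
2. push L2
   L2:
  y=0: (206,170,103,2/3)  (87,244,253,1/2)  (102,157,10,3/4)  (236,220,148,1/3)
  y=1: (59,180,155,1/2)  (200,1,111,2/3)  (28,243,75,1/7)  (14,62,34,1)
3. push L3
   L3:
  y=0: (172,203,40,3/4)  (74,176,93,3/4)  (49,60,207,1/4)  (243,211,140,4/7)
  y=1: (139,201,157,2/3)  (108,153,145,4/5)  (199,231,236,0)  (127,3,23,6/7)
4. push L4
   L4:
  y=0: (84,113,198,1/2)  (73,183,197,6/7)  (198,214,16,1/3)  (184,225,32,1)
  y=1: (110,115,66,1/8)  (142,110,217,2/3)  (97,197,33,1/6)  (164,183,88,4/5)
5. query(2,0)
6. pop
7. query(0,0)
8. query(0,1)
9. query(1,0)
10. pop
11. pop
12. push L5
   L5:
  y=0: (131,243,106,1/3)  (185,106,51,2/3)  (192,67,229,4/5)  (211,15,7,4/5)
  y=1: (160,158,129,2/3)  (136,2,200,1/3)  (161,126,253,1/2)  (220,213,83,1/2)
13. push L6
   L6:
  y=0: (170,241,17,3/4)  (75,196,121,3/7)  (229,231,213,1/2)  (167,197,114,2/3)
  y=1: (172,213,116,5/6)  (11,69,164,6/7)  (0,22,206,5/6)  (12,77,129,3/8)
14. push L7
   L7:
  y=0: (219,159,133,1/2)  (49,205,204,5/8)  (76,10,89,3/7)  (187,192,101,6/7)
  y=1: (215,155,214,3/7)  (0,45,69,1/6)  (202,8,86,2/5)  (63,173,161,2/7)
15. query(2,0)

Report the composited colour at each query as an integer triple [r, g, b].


query (2,0) [L1,L2,L3,L4] — begin 0,0,0
+L1 (α=3/4) → [621/4, 513/4, 291/4]
+L2 (α=3/4) → [1845/16, 2397/16, 411/16]
+L3 (α=1/4) → [6319/64, 8151/64, 4545/64]
+L4 (α=1/3) → [12655/96, 14999/96, 5057/96]
= [132, 156, 53]

query (0,0) [L1,L2,L3] — begin 0,0,0
after L1 α=0: [0, 0, 0]
after L2 α=2/3: [412/3, 340/3, 206/3]
after L3 α=3/4: [490/3, 2167/12, 283/6]
= [163, 181, 47]

query (0,1) [L1,L2,L3] — begin 0,0,0
L1 α=0: [0, 0, 0]
L2 α=1/2: [59/2, 90, 155/2]
L3 α=2/3: [205/2, 164, 261/2]
rounded: [102, 164, 130]

(1,0) stack=L1,L2,L3; from [0,0,0]:
L1 α=0: [0, 0, 0]
L2 α=1/2: [87/2, 122, 253/2]
L3 α=3/4: [531/8, 325/2, 811/8]
rounded: [66, 162, 101]

query (2,0) [L1,L5,L6,L7] — begin 0,0,0
L1 α=3/4: [621/4, 513/4, 291/4]
L5 α=4/5: [3693/20, 317/4, 791/4]
L6 α=1/2: [8273/40, 1241/8, 1643/8]
L7 α=3/7: [10553/70, 1301/14, 311/2]
= [151, 93, 156]


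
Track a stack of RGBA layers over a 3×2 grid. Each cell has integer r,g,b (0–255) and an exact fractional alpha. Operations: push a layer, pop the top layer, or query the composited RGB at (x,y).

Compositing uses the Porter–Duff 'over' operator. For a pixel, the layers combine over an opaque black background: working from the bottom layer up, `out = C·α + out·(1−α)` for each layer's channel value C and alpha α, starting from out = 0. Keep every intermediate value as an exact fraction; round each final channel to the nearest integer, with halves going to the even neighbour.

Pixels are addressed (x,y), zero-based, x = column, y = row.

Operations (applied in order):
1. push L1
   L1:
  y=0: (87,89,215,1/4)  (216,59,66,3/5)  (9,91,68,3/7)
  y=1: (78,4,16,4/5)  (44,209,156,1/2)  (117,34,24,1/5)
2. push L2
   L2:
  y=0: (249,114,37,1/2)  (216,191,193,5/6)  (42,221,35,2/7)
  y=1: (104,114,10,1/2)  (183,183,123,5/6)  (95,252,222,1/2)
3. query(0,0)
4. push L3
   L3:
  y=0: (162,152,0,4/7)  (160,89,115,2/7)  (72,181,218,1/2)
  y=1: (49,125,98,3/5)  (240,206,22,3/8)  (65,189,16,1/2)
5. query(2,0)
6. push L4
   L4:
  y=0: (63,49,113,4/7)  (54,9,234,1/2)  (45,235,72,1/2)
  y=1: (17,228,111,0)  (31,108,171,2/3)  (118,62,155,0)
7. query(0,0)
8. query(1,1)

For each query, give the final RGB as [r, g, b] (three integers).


at x=0,y=0 over L1,L2:
after L1 α=1/4: [87/4, 89/4, 215/4]
after L2 α=1/2: [1083/8, 545/8, 363/8]
= [135, 68, 45]

query (2,0) [L1,L2,L3] — begin 0,0,0
+L1 (α=3/7) → [27/7, 39, 204/7]
+L2 (α=2/7) → [723/49, 91, 1510/49]
+L3 (α=1/2) → [4251/98, 136, 6096/49]
→ [43, 136, 124]

query (0,0) [L1,L2,L3,L4] — begin 0,0,0
L1 α=1/4: [87/4, 89/4, 215/4]
L2 α=1/2: [1083/8, 545/8, 363/8]
L3 α=4/7: [8433/56, 6499/56, 1089/56]
L4 α=4/7: [39411/392, 30473/392, 28579/392]
→ [101, 78, 73]

(1,1) stack=L1,L2,L3,L4; from [0,0,0]:
after L1 α=1/2: [22, 209/2, 78]
after L2 α=5/6: [937/6, 2039/12, 231/2]
after L3 α=3/8: [9005/48, 17611/96, 1287/16]
after L4 α=2/3: [11981/144, 38347/288, 2253/16]
→ [83, 133, 141]


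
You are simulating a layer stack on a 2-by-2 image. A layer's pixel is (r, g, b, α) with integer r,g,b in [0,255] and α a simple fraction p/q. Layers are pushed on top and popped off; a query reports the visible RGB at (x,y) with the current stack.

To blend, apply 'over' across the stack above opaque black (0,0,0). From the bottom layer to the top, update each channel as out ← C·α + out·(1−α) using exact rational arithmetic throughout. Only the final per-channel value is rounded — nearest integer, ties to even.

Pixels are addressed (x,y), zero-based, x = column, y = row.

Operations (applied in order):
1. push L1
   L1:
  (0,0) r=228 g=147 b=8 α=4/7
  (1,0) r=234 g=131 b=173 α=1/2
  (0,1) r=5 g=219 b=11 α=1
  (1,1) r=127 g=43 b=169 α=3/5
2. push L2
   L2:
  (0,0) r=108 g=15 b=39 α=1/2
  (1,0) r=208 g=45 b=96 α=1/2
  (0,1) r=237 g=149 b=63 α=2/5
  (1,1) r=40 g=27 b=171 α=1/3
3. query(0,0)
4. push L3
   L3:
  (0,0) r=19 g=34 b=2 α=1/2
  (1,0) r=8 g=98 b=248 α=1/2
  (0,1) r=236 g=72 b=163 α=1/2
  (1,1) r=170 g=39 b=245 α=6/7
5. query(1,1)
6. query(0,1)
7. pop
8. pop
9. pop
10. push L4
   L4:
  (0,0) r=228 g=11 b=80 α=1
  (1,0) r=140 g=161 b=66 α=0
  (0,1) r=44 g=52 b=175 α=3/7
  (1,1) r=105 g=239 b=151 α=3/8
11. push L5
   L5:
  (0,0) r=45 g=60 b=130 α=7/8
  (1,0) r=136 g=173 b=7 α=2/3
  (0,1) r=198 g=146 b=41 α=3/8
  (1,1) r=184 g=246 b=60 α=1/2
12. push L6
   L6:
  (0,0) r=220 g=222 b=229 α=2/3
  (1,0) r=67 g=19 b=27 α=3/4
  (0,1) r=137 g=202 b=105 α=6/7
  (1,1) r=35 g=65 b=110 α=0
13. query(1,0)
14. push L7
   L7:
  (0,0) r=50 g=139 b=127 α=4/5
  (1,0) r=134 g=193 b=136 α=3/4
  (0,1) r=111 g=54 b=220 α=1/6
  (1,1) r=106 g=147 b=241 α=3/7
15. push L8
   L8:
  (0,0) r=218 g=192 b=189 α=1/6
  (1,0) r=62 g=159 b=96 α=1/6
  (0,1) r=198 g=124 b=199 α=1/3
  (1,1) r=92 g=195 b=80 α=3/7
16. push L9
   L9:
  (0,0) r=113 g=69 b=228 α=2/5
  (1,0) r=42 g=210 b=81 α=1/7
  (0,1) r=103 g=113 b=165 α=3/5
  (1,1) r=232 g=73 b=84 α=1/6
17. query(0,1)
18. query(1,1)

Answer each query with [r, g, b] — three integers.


at x=0,y=0 over L1,L2:
L1 α=4/7: [912/7, 84, 32/7]
L2 α=1/2: [834/7, 99/2, 305/14]
→ [119, 50, 22]

query (1,1) [L1,L2,L3] — begin 0,0,0
after L1 α=3/5: [381/5, 129/5, 507/5]
after L2 α=1/3: [962/15, 131/5, 623/5]
after L3 α=6/7: [16262/105, 1301/35, 1139/5]
= [155, 37, 228]

query (0,1) [L1,L2,L3] — begin 0,0,0
+L1 (α=1) → [5, 219, 11]
+L2 (α=2/5) → [489/5, 191, 159/5]
+L3 (α=1/2) → [1669/10, 263/2, 487/5]
rounded: [167, 132, 97]

query (1,0) [L4,L5,L6] — begin 0,0,0
+L4 (α=0) → [0, 0, 0]
+L5 (α=2/3) → [272/3, 346/3, 14/3]
+L6 (α=3/4) → [875/12, 517/12, 257/12]
= [73, 43, 21]

query (0,1) [L4,L5,L6,L7,L8,L9] — begin 0,0,0
L4 α=3/7: [132/7, 156/7, 75]
L5 α=3/8: [2409/28, 1923/28, 249/4]
L6 α=6/7: [25425/196, 35859/196, 2769/28]
L7 α=1/6: [49627/392, 63293/392, 20005/168]
L8 α=1/3: [88435/588, 29199/196, 36721/252]
L9 α=3/5: [179281/1470, 62421/490, 99091/630]
→ [122, 127, 157]

at x=1,y=1 over L4,L5,L6,L7,L8,L9:
L4 α=3/8: [315/8, 717/8, 453/8]
L5 α=1/2: [1787/16, 2685/16, 933/16]
L6 α=0: [1787/16, 2685/16, 933/16]
L7 α=3/7: [437/4, 4449/28, 3825/28]
L8 α=3/7: [713/7, 8544/49, 5505/49]
L9 α=1/6: [5189/42, 46297/294, 10547/98]
= [124, 157, 108]


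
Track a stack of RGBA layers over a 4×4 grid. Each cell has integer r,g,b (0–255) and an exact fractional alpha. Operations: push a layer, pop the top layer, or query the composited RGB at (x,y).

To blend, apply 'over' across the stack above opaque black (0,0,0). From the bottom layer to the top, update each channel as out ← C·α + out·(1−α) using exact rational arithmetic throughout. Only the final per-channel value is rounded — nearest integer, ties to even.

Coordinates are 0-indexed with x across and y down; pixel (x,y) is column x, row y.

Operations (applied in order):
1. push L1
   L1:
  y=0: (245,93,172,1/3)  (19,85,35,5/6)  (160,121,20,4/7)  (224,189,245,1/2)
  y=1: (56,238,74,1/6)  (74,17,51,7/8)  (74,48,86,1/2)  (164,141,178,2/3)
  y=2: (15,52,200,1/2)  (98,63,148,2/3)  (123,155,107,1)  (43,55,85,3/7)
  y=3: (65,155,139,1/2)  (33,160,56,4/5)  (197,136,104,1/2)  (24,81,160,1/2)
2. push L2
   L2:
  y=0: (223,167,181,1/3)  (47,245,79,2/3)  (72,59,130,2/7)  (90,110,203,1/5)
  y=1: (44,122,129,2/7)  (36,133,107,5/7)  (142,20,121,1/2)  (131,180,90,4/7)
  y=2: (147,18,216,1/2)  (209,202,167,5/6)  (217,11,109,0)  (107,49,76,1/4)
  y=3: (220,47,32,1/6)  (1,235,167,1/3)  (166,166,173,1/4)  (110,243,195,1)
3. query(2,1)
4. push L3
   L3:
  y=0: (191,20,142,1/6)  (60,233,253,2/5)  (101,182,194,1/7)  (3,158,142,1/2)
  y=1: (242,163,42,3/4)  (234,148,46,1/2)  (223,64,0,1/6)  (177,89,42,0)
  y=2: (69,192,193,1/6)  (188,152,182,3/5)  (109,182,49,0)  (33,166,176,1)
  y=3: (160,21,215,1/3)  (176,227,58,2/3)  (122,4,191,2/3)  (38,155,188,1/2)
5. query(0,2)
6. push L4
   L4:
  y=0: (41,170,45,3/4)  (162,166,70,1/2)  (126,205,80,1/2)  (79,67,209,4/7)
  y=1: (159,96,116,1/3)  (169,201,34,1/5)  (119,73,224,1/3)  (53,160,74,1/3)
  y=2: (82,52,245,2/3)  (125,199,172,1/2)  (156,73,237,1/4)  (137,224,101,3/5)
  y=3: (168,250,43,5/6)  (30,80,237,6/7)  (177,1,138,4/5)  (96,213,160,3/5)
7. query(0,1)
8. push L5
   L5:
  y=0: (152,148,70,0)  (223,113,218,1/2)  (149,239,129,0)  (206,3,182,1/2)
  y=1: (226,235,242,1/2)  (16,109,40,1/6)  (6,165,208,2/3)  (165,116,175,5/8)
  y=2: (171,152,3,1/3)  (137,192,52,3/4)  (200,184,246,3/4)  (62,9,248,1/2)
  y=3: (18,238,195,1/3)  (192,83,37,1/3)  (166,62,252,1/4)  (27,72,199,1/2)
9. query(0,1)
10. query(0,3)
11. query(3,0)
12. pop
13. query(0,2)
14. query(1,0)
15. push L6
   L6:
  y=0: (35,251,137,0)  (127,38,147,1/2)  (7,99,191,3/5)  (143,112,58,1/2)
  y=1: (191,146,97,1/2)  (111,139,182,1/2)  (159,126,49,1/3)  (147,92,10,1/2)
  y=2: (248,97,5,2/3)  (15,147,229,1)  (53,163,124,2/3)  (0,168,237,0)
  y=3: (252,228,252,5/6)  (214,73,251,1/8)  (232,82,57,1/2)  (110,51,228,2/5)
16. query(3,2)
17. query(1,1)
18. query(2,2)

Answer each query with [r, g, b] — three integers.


query (2,1) [L1,L2] — begin 0,0,0
L1 α=1/2: [37, 24, 43]
L2 α=1/2: [179/2, 22, 82]
= [90, 22, 82]

query (0,2) [L1,L2,L3] — begin 0,0,0
after L1 α=1/2: [15/2, 26, 100]
after L2 α=1/2: [309/4, 22, 158]
after L3 α=1/6: [607/8, 151/3, 983/6]
= [76, 50, 164]

at x=0,y=1 over L1,L2,L3,L4:
L1 α=1/6: [28/3, 119/3, 37/3]
L2 α=2/7: [404/21, 1327/21, 137/3]
L3 α=3/4: [7825/42, 2899/21, 515/12]
L4 α=1/3: [11164/63, 7814/63, 1211/18]
→ [177, 124, 67]

(0,1) stack=L1,L2,L3,L4,L5; from [0,0,0]:
after L1 α=1/6: [28/3, 119/3, 37/3]
after L2 α=2/7: [404/21, 1327/21, 137/3]
after L3 α=3/4: [7825/42, 2899/21, 515/12]
after L4 α=1/3: [11164/63, 7814/63, 1211/18]
after L5 α=1/2: [12701/63, 22619/126, 5567/36]
→ [202, 180, 155]

query (0,3) [L1,L2,L3,L4,L5] — begin 0,0,0
after L1 α=1/2: [65/2, 155/2, 139/2]
after L2 α=1/6: [255/4, 869/12, 253/4]
after L3 α=1/3: [575/6, 995/18, 683/6]
after L4 α=5/6: [5615/36, 23495/108, 1973/36]
after L5 α=1/3: [5939/54, 36347/162, 5483/54]
= [110, 224, 102]

query (3,0) [L1,L2,L3,L4,L5] — begin 0,0,0
L1 α=1/2: [112, 189/2, 245/2]
L2 α=1/5: [538/5, 488/5, 693/5]
L3 α=1/2: [553/10, 639/5, 1403/10]
L4 α=4/7: [4819/70, 3257/35, 12569/70]
L5 α=1/2: [19239/140, 1681/35, 25309/140]
rounded: [137, 48, 181]

(0,2) stack=L1,L2,L3,L4; from [0,0,0]:
L1 α=1/2: [15/2, 26, 100]
L2 α=1/2: [309/4, 22, 158]
L3 α=1/6: [607/8, 151/3, 983/6]
L4 α=2/3: [1919/24, 463/9, 3923/18]
→ [80, 51, 218]

query (1,0) [L1,L2,L3,L4] — begin 0,0,0
after L1 α=5/6: [95/6, 425/6, 175/6]
after L2 α=2/3: [659/18, 3365/18, 1123/18]
after L3 α=2/5: [1379/30, 6161/30, 4159/30]
after L4 α=1/2: [6239/60, 11141/60, 6259/60]
→ [104, 186, 104]

query (3,2) [L1,L2,L3,L4,L6] — begin 0,0,0
+L1 (α=3/7) → [129/7, 165/7, 255/7]
+L2 (α=1/4) → [284/7, 419/14, 1297/28]
+L3 (α=1) → [33, 166, 176]
+L4 (α=3/5) → [477/5, 1004/5, 131]
+L6 (α=0) → [477/5, 1004/5, 131]
rounded: [95, 201, 131]

(1,1) stack=L1,L2,L3,L4,L6; from [0,0,0]:
+L1 (α=7/8) → [259/4, 119/8, 357/8]
+L2 (α=5/7) → [619/14, 397/4, 2497/28]
+L3 (α=1/2) → [3895/28, 989/8, 3785/56]
+L4 (α=1/5) → [5078/35, 1391/10, 4261/70]
+L6 (α=1/2) → [8963/70, 2781/20, 17001/140]
rounded: [128, 139, 121]

query (2,2) [L1,L2,L3,L4,L6] — begin 0,0,0
after L1 α=1: [123, 155, 107]
after L2 α=0: [123, 155, 107]
after L3 α=0: [123, 155, 107]
after L4 α=1/4: [525/4, 269/2, 279/2]
after L6 α=2/3: [949/12, 307/2, 775/6]
= [79, 154, 129]


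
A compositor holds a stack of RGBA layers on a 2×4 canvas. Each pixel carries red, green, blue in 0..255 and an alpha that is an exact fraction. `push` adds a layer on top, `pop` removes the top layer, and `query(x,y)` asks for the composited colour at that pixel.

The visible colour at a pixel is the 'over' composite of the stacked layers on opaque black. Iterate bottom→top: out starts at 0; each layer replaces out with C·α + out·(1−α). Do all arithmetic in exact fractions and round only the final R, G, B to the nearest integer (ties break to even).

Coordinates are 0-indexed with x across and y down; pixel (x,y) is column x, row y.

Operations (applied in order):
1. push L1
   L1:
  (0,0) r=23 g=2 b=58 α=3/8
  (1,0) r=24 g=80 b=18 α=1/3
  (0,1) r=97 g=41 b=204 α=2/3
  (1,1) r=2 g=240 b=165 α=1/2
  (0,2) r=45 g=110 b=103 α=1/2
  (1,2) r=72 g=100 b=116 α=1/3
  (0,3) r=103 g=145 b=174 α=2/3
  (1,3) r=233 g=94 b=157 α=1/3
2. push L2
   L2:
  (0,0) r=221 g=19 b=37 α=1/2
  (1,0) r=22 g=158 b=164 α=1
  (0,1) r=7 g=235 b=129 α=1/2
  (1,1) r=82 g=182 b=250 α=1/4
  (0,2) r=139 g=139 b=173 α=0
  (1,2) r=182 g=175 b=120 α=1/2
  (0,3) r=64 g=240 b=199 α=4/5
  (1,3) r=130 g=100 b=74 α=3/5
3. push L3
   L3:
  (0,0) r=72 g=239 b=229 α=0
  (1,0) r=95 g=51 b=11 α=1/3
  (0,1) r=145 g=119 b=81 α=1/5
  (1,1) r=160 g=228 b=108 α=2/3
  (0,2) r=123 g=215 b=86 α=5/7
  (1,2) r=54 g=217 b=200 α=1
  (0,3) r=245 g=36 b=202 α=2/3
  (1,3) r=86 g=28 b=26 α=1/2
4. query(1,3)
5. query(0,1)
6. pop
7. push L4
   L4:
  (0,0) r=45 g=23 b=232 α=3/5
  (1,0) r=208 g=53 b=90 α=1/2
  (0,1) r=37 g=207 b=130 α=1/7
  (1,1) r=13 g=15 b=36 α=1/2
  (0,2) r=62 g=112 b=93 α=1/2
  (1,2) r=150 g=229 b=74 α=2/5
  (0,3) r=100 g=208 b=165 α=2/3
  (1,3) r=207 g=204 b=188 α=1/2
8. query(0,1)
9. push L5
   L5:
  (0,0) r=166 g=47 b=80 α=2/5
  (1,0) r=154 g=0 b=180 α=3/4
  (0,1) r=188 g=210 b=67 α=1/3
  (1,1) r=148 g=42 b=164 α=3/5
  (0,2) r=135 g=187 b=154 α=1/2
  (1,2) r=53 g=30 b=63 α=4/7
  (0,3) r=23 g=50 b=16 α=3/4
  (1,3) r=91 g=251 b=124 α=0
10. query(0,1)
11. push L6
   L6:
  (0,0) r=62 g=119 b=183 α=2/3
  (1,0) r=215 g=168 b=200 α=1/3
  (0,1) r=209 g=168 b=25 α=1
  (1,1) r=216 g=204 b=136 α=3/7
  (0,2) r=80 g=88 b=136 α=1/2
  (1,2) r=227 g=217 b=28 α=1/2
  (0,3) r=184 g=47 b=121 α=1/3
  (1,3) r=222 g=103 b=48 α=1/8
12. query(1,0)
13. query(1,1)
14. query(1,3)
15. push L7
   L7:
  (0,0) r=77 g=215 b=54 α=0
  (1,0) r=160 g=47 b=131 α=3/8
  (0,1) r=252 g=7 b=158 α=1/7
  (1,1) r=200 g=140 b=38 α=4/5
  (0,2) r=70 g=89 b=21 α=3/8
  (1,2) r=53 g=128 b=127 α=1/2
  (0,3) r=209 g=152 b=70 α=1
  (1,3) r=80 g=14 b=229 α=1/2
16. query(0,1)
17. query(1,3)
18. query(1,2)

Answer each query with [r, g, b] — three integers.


at x=1,y=3 over L1,L2,L3:
L1 α=1/3: [233/3, 94/3, 157/3]
L2 α=3/5: [1636/15, 1088/15, 196/3]
L3 α=1/2: [1463/15, 754/15, 137/3]
→ [98, 50, 46]

at x=0,y=1 over L1,L2,L3:
+L1 (α=2/3) → [194/3, 82/3, 136]
+L2 (α=1/2) → [215/6, 787/6, 265/2]
+L3 (α=1/5) → [173/3, 1931/15, 611/5]
= [58, 129, 122]

at x=0,y=1 over L1,L2,L4:
L1 α=2/3: [194/3, 82/3, 136]
L2 α=1/2: [215/6, 787/6, 265/2]
L4 α=1/7: [36, 142, 925/7]
→ [36, 142, 132]

(0,1) stack=L1,L2,L4,L5; from [0,0,0]:
after L1 α=2/3: [194/3, 82/3, 136]
after L2 α=1/2: [215/6, 787/6, 265/2]
after L4 α=1/7: [36, 142, 925/7]
after L5 α=1/3: [260/3, 494/3, 773/7]
→ [87, 165, 110]

query (1,0) [L1,L2,L4,L5,L6] — begin 0,0,0
L1 α=1/3: [8, 80/3, 6]
L2 α=1: [22, 158, 164]
L4 α=1/2: [115, 211/2, 127]
L5 α=3/4: [577/4, 211/8, 667/4]
L6 α=1/3: [1007/6, 883/12, 1067/6]
rounded: [168, 74, 178]

at x=1,y=1 over L1,L2,L4,L5,L6:
L1 α=1/2: [1, 120, 165/2]
L2 α=1/4: [85/4, 271/2, 995/8]
L4 α=1/2: [137/8, 301/4, 1283/16]
L5 α=3/5: [1913/20, 553/10, 5219/40]
L6 α=3/7: [5153/35, 4166/35, 9299/70]
= [147, 119, 133]

(1,3) stack=L1,L2,L4,L5,L6; from [0,0,0]:
L1 α=1/3: [233/3, 94/3, 157/3]
L2 α=3/5: [1636/15, 1088/15, 196/3]
L4 α=1/2: [4741/30, 2074/15, 380/3]
L5 α=0: [4741/30, 2074/15, 380/3]
L6 α=1/8: [39847/240, 16063/120, 701/6]
rounded: [166, 134, 117]

at x=0,y=1 over L1,L2,L4,L5,L6,L7:
+L1 (α=2/3) → [194/3, 82/3, 136]
+L2 (α=1/2) → [215/6, 787/6, 265/2]
+L4 (α=1/7) → [36, 142, 925/7]
+L5 (α=1/3) → [260/3, 494/3, 773/7]
+L6 (α=1) → [209, 168, 25]
+L7 (α=1/7) → [1506/7, 145, 44]
→ [215, 145, 44]

at x=1,y=3 over L1,L2,L4,L5,L6,L7:
+L1 (α=1/3) → [233/3, 94/3, 157/3]
+L2 (α=3/5) → [1636/15, 1088/15, 196/3]
+L4 (α=1/2) → [4741/30, 2074/15, 380/3]
+L5 (α=0) → [4741/30, 2074/15, 380/3]
+L6 (α=1/8) → [39847/240, 16063/120, 701/6]
+L7 (α=1/2) → [59047/480, 17743/240, 2075/12]
= [123, 74, 173]

at x=1,y=2 over L1,L2,L4,L5,L6,L7:
L1 α=1/3: [24, 100/3, 116/3]
L2 α=1/2: [103, 625/6, 238/3]
L4 α=2/5: [609/5, 1541/10, 386/5]
L5 α=4/7: [2887/35, 5823/70, 2418/35]
L6 α=1/2: [5416/35, 21013/140, 1699/35]
L7 α=1/2: [7271/70, 38933/280, 3072/35]
= [104, 139, 88]


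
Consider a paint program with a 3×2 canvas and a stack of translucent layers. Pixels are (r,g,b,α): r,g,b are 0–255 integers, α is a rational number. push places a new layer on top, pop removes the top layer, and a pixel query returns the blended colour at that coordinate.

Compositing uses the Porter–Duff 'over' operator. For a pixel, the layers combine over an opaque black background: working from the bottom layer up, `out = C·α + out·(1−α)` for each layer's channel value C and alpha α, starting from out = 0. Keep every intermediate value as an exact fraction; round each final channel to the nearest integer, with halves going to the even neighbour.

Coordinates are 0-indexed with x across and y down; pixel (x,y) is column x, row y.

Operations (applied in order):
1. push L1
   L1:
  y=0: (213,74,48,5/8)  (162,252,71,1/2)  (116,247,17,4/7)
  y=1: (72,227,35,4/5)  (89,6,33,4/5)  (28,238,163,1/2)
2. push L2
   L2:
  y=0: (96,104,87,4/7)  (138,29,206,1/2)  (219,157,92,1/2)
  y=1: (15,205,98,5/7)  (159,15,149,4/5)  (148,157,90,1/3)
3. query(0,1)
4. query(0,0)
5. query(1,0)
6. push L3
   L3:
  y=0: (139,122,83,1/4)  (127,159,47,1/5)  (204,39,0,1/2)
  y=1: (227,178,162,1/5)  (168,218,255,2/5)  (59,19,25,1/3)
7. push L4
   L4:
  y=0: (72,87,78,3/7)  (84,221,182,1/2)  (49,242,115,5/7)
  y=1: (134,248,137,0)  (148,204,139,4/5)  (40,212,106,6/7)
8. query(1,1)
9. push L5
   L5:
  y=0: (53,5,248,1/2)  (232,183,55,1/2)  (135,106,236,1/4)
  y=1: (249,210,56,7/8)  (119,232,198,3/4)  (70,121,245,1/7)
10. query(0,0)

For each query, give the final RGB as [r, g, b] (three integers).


at x=0,y=1 over L1,L2:
after L1 α=4/5: [288/5, 908/5, 28]
after L2 α=5/7: [951/35, 6941/35, 78]
= [27, 198, 78]

(0,0) stack=L1,L2; from [0,0,0]:
+L1 (α=5/8) → [1065/8, 185/4, 30]
+L2 (α=4/7) → [6267/56, 317/4, 438/7]
→ [112, 79, 63]

at x=1,y=0 over L1,L2:
L1 α=1/2: [81, 126, 71/2]
L2 α=1/2: [219/2, 155/2, 483/4]
= [110, 78, 121]

query (1,1) [L1,L2,L3,L4] — begin 0,0,0
+L1 (α=4/5) → [356/5, 24/5, 132/5]
+L2 (α=4/5) → [3536/25, 324/25, 3112/25]
+L3 (α=2/5) → [19008/125, 11872/125, 22086/125]
+L4 (α=4/5) → [93008/625, 113872/625, 91586/625]
→ [149, 182, 147]

at x=0,y=0 over L1,L2,L3,L4,L5:
+L1 (α=5/8) → [1065/8, 185/4, 30]
+L2 (α=4/7) → [6267/56, 317/4, 438/7]
+L3 (α=1/4) → [26585/224, 1439/16, 1895/28]
+L4 (α=3/7) → [38681/392, 2483/28, 3533/49]
+L5 (α=1/2) → [59457/784, 2623/56, 15685/98]
= [76, 47, 160]


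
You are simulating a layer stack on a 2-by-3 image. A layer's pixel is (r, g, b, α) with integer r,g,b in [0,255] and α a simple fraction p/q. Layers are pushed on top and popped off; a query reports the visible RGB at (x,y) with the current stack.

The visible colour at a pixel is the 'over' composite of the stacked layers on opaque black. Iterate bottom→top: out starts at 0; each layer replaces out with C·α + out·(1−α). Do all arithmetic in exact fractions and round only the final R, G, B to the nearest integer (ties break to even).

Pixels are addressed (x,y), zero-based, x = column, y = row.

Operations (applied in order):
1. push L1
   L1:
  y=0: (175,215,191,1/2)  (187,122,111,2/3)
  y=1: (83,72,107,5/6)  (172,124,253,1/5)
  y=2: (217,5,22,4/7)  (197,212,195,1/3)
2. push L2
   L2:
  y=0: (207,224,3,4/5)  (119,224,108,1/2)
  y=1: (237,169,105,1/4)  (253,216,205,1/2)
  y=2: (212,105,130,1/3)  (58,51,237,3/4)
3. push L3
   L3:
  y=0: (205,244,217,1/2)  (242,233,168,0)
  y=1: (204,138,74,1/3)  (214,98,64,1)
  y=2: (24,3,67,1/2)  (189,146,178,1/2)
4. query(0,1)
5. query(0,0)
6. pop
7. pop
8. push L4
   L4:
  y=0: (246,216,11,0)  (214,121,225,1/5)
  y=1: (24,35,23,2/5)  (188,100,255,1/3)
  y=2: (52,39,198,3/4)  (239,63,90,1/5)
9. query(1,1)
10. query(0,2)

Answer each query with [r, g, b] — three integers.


(0,1) stack=L1,L2,L3; from [0,0,0]:
+L1 (α=5/6) → [415/6, 60, 535/6]
+L2 (α=1/4) → [889/8, 349/4, 745/8]
+L3 (α=1/3) → [1705/12, 625/6, 347/4]
→ [142, 104, 87]

query (0,0) [L1,L2,L3] — begin 0,0,0
+L1 (α=1/2) → [175/2, 215/2, 191/2]
+L2 (α=4/5) → [1831/10, 2007/10, 43/2]
+L3 (α=1/2) → [3881/20, 4447/20, 477/4]
= [194, 222, 119]

at x=1,y=1 over L1,L4:
+L1 (α=1/5) → [172/5, 124/5, 253/5]
+L4 (α=1/3) → [428/5, 748/15, 1781/15]
→ [86, 50, 119]

query (0,2) [L1,L4] — begin 0,0,0
+L1 (α=4/7) → [124, 20/7, 88/7]
+L4 (α=3/4) → [70, 839/28, 2123/14]
→ [70, 30, 152]


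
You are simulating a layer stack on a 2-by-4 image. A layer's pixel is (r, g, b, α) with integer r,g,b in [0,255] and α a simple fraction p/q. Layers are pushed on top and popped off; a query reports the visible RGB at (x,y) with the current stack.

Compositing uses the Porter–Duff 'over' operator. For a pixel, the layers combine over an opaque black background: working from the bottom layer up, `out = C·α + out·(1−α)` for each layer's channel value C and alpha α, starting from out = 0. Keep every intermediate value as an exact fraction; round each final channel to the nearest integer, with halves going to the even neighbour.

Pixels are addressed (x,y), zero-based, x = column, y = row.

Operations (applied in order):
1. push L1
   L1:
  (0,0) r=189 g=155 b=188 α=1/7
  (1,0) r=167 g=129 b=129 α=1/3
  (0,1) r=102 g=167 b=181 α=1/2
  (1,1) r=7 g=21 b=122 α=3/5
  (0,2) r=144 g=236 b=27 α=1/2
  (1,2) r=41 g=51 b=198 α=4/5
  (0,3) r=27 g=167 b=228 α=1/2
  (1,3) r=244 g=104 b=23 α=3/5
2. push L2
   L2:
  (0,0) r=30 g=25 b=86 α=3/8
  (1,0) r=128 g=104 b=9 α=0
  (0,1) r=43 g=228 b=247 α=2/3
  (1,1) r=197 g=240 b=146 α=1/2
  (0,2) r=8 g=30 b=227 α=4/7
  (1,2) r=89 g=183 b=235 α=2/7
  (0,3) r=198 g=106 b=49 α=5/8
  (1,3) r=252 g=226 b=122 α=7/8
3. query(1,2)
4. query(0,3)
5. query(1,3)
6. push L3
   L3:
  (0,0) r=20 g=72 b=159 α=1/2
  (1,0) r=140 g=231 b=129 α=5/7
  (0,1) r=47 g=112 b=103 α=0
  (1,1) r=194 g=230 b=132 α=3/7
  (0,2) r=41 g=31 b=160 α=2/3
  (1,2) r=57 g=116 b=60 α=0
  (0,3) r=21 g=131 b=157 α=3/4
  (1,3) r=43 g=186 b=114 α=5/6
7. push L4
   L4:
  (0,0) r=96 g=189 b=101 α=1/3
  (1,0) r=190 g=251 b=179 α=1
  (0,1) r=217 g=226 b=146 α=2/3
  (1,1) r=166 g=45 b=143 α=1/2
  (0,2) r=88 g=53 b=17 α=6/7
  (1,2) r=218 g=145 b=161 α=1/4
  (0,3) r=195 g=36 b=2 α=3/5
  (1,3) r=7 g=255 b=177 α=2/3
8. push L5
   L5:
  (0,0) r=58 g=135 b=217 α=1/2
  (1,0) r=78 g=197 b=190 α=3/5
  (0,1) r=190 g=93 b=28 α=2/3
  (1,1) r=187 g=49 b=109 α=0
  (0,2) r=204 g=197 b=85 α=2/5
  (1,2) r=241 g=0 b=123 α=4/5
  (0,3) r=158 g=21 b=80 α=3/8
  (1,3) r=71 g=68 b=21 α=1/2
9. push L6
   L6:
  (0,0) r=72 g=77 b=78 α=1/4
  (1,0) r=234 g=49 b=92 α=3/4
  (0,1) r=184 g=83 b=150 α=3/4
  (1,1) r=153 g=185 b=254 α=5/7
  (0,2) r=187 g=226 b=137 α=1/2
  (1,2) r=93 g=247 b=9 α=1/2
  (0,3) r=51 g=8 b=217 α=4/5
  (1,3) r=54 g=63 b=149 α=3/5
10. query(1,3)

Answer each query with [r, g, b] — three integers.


at x=1,y=2 over L1,L2:
after L1 α=4/5: [164/5, 204/5, 792/5]
after L2 α=2/7: [342/7, 570/7, 1262/7]
= [49, 81, 180]

at x=0,y=3 over L1,L2:
L1 α=1/2: [27/2, 167/2, 114]
L2 α=5/8: [2061/16, 1561/16, 587/8]
rounded: [129, 98, 73]

at x=1,y=3 over L1,L2:
after L1 α=3/5: [732/5, 312/5, 69/5]
after L2 α=7/8: [1194/5, 4111/20, 4339/40]
= [239, 206, 108]

query (1,3) [L1,L2,L3,L4,L5,L6] — begin 0,0,0
after L1 α=3/5: [732/5, 312/5, 69/5]
after L2 α=7/8: [1194/5, 4111/20, 4339/40]
after L3 α=5/6: [2269/30, 22711/120, 27139/240]
after L4 α=2/3: [2689/90, 83911/360, 112099/720]
after L5 α=1/2: [9079/180, 108391/720, 127219/1440]
after L6 α=3/5: [23659/450, 176431/1800, 449059/3600]
→ [53, 98, 125]


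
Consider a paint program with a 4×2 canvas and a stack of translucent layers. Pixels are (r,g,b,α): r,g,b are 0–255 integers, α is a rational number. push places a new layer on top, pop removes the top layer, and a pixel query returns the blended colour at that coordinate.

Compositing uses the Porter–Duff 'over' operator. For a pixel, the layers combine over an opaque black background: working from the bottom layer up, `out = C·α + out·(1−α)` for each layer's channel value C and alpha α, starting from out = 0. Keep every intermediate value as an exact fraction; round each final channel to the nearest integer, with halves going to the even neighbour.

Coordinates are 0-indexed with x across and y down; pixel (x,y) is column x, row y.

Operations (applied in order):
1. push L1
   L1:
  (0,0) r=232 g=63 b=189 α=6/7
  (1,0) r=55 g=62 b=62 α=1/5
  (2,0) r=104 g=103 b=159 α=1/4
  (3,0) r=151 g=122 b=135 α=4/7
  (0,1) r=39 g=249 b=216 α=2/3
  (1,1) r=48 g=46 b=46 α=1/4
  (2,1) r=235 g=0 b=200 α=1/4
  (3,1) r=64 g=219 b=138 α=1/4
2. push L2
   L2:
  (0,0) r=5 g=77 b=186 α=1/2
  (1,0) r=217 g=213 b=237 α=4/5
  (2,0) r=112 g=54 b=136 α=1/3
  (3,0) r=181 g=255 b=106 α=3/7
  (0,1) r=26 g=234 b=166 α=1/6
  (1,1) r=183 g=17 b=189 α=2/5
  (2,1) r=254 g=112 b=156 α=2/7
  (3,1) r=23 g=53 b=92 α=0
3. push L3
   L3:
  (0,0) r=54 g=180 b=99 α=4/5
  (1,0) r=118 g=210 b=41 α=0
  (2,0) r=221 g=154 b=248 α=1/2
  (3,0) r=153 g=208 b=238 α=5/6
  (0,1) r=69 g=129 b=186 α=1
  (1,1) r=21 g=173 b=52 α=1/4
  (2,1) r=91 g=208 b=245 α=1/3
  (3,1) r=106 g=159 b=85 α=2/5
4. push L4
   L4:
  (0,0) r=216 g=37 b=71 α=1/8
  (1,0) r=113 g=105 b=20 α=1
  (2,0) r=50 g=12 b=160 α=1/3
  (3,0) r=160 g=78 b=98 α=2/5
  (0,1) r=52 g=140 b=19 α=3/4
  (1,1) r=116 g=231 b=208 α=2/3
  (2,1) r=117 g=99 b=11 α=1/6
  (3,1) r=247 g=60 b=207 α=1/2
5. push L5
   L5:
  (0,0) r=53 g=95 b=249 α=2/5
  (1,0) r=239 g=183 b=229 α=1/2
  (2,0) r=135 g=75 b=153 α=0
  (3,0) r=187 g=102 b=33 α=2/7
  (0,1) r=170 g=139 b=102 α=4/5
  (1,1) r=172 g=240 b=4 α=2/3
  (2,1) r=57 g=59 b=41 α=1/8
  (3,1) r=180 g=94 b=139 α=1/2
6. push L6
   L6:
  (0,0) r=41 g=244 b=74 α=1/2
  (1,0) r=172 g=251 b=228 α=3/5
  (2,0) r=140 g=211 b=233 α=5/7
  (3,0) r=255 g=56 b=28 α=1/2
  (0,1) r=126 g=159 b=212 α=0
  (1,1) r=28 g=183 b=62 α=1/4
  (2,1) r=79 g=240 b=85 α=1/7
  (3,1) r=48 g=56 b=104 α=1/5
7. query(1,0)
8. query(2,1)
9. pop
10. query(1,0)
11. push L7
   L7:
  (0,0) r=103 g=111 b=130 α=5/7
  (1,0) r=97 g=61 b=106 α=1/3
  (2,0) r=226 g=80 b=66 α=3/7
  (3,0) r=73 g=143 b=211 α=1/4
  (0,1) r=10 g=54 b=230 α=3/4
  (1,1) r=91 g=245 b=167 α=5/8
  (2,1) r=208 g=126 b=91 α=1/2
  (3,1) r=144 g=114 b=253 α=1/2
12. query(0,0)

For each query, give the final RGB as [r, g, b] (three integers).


(1,0) stack=L1,L2,L3,L4,L5,L6; from [0,0,0]:
L1 α=1/5: [11, 62/5, 62/5]
L2 α=4/5: [879/5, 4322/25, 4802/25]
L3 α=0: [879/5, 4322/25, 4802/25]
L4 α=1: [113, 105, 20]
L5 α=1/2: [176, 144, 249/2]
L6 α=3/5: [868/5, 1041/5, 933/5]
→ [174, 208, 187]

at x=2,y=1 over L1,L2,L3,L4,L5,L6:
+L1 (α=1/4) → [235/4, 0, 50]
+L2 (α=2/7) → [3207/28, 32, 562/7]
+L3 (α=1/3) → [4481/42, 272/3, 2839/21]
+L4 (α=1/6) → [27319/252, 1657/18, 7213/63]
+L5 (α=1/8) → [29371/288, 12661/144, 3791/36]
+L6 (α=1/7) → [33163/336, 18421/168, 4301/42]
rounded: [99, 110, 102]

query (1,0) [L1,L2,L3,L4,L5] — begin 0,0,0
after L1 α=1/5: [11, 62/5, 62/5]
after L2 α=4/5: [879/5, 4322/25, 4802/25]
after L3 α=0: [879/5, 4322/25, 4802/25]
after L4 α=1: [113, 105, 20]
after L5 α=1/2: [176, 144, 249/2]
→ [176, 144, 124]

at x=0,y=0 over L1,L2,L3,L4,L5,L7:
+L1 (α=6/7) → [1392/7, 54, 162]
+L2 (α=1/2) → [1427/14, 131/2, 174]
+L3 (α=4/5) → [4451/70, 1571/10, 114]
+L4 (α=1/8) → [6611/80, 11367/80, 869/8]
+L5 (α=2/5) → [28313/400, 49301/400, 6591/40]
+L7 (α=5/7) → [18759/200, 160301/1400, 19591/140]
rounded: [94, 115, 140]


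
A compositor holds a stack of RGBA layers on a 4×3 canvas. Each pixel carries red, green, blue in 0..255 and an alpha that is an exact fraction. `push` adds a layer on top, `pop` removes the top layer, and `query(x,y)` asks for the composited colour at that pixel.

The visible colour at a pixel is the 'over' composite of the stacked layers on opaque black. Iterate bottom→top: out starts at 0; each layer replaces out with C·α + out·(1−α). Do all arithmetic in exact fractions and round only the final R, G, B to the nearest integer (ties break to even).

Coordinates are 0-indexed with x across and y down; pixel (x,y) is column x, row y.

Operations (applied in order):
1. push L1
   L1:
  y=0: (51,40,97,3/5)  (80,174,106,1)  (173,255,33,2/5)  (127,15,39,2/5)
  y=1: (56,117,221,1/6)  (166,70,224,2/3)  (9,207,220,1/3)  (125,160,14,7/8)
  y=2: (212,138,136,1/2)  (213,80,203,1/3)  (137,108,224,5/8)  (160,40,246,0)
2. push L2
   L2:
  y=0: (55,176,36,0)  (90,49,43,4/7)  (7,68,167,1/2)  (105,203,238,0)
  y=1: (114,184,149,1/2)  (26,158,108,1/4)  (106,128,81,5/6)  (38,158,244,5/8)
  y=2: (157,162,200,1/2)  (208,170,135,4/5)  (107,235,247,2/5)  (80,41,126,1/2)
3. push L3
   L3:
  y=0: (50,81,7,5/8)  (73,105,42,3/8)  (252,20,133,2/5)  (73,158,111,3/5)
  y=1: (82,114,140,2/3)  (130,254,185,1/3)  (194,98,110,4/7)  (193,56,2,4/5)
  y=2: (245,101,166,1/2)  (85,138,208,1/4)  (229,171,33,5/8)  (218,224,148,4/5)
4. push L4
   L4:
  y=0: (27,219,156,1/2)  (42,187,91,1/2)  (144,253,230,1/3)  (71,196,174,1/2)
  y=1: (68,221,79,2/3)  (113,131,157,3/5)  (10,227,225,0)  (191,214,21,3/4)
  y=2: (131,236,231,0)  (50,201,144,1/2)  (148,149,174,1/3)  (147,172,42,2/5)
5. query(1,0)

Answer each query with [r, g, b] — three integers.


at x=1,y=0 over L1,L2,L3,L4:
L1 α=1: [80, 174, 106]
L2 α=4/7: [600/7, 718/7, 70]
L3 α=3/8: [4533/56, 5795/56, 119/2]
L4 α=1/2: [6885/112, 16267/112, 301/4]
rounded: [61, 145, 75]


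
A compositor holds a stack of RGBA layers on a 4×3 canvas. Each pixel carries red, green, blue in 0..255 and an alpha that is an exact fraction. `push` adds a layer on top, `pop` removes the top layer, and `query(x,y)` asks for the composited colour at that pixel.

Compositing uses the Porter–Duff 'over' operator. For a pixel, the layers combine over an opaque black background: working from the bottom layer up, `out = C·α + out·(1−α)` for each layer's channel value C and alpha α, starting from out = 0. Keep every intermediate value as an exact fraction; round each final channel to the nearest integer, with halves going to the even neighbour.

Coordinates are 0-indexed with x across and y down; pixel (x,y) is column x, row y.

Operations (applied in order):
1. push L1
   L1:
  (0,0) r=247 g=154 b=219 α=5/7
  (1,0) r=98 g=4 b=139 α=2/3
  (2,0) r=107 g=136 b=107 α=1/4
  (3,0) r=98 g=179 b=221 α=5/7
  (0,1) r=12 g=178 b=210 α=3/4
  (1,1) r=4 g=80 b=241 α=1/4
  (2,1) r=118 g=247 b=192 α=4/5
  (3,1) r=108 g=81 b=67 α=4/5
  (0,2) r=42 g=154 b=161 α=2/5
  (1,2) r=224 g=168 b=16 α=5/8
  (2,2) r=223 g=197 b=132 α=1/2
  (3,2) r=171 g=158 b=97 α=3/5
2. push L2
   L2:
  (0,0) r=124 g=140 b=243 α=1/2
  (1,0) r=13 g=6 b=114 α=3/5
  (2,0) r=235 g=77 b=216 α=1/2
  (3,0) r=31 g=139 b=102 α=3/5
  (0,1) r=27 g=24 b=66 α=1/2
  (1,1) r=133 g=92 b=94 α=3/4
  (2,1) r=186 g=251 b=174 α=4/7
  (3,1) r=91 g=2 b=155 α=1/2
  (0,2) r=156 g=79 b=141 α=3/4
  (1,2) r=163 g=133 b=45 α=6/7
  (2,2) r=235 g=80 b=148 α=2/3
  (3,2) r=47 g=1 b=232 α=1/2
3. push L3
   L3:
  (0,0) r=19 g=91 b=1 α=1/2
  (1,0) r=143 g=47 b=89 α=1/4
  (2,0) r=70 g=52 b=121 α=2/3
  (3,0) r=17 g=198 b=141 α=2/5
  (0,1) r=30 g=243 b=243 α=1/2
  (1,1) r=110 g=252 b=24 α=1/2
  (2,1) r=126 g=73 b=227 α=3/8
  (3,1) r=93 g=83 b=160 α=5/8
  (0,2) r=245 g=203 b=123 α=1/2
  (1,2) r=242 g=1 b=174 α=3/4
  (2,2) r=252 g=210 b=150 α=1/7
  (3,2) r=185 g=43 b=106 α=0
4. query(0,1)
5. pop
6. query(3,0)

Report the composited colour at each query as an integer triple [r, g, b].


query (0,1) [L1,L2,L3] — begin 0,0,0
L1 α=3/4: [9, 267/2, 315/2]
L2 α=1/2: [18, 315/4, 447/4]
L3 α=1/2: [24, 1287/8, 1419/8]
→ [24, 161, 177]

query (3,0) [L1,L2] — begin 0,0,0
L1 α=5/7: [70, 895/7, 1105/7]
L2 α=3/5: [233/5, 4709/35, 4352/35]
→ [47, 135, 124]


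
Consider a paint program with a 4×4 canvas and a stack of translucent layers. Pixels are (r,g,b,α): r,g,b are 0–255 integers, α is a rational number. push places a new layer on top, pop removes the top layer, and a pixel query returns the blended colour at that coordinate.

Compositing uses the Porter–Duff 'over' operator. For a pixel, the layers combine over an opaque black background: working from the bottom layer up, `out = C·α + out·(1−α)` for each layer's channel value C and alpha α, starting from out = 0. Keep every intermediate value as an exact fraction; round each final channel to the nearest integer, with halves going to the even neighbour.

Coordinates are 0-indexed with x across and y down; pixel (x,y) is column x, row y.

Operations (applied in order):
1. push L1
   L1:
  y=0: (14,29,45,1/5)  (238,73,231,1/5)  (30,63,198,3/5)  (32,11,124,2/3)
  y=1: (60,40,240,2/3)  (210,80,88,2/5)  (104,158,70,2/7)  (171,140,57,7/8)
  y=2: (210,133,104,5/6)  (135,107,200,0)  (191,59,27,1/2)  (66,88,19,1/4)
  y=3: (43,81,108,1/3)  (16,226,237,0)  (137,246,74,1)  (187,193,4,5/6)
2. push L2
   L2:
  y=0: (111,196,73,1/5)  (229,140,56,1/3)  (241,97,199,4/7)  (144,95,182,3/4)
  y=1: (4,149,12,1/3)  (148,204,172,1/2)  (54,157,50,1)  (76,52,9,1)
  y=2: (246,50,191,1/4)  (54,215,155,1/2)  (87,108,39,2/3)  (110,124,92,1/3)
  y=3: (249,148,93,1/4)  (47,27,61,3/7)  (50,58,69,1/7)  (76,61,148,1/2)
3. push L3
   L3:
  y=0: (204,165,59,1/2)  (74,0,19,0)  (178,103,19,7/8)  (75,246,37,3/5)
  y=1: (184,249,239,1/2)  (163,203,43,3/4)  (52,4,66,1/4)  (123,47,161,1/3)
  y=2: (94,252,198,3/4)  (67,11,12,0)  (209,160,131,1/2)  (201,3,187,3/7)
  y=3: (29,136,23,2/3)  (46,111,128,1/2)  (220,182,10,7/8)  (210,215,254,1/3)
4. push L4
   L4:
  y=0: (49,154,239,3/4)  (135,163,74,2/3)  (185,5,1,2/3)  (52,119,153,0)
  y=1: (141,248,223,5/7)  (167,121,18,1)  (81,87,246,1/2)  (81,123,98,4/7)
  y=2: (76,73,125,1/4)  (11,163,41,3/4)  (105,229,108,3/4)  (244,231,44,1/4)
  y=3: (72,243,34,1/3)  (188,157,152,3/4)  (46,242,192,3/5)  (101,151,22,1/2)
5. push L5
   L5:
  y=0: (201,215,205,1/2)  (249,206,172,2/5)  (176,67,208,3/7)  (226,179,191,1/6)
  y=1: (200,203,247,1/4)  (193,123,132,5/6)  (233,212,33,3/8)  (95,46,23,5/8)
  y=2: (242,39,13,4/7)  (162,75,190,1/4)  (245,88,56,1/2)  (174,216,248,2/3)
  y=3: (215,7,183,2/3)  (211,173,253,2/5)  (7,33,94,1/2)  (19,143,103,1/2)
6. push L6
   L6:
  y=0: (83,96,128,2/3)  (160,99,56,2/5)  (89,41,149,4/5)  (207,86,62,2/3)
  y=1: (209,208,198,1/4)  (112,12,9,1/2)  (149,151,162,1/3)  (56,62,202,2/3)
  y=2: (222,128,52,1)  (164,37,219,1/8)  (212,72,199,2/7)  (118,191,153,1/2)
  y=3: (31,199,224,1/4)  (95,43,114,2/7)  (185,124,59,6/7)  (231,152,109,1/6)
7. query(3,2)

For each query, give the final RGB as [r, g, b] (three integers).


at x=3,y=2 over L1,L2,L3,L4,L5,L6:
after L1 α=1/4: [33/2, 22, 19/4]
after L2 α=1/3: [143/3, 56, 203/6]
after L3 α=3/7: [2381/21, 233/7, 2089/21]
after L4 α=1/4: [4089/28, 579/7, 2397/28]
after L5 α=2/3: [4611/28, 1201/7, 16285/84]
after L6 α=1/2: [7915/56, 1269/7, 29137/168]
= [141, 181, 173]


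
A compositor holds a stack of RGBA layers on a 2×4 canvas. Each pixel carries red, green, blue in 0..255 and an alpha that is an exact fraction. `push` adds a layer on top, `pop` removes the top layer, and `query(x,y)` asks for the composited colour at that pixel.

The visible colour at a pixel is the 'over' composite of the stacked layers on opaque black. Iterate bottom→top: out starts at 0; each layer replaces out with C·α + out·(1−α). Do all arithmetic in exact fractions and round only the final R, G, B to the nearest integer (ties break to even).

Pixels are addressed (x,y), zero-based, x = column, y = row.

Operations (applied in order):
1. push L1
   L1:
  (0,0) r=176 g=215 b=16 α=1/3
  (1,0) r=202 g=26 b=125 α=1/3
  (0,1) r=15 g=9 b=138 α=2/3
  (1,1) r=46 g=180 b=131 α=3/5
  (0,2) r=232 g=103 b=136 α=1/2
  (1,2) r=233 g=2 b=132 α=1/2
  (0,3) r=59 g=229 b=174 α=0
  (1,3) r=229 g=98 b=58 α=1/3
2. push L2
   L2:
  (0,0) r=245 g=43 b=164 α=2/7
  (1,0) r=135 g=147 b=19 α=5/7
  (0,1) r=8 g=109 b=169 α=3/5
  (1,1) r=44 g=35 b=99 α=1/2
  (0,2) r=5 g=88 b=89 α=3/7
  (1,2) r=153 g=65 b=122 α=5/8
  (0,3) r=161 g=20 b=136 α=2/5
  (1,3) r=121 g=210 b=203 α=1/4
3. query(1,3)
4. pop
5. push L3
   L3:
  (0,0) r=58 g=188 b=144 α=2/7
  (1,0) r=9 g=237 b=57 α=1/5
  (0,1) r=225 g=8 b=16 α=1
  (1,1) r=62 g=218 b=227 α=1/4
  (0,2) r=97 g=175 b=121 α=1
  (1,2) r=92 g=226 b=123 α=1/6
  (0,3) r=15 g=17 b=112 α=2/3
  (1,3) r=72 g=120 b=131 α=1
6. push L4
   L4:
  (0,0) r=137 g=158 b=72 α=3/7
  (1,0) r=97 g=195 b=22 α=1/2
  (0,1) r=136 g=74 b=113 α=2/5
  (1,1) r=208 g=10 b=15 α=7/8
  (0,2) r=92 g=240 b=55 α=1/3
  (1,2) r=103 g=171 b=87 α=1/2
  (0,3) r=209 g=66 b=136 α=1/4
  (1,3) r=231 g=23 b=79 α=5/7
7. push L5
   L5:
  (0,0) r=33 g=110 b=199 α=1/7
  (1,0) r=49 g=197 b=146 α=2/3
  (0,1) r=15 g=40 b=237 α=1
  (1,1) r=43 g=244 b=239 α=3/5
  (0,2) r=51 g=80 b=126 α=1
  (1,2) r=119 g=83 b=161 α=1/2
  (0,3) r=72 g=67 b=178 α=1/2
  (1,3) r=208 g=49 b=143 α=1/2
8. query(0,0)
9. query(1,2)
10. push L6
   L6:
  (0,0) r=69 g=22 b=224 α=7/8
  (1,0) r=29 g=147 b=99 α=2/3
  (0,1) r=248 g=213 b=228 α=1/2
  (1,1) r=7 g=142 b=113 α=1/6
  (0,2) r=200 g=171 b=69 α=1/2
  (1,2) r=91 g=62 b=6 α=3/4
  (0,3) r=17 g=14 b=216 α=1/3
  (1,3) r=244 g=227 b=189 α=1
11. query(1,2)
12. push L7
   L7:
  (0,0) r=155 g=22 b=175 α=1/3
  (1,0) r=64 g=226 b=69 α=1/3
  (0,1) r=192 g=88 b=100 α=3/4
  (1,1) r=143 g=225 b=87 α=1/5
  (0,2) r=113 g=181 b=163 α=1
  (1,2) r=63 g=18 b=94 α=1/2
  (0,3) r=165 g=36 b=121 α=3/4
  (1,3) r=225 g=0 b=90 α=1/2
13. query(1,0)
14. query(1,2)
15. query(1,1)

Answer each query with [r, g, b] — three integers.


at x=1,y=3 over L1,L2:
+L1 (α=1/3) → [229/3, 98/3, 58/3]
+L2 (α=1/4) → [175/2, 77, 261/4]
rounded: [88, 77, 65]

at x=0,y=0 over L1,L3,L4,L5:
after L1 α=1/3: [176/3, 215/3, 16/3]
after L3 α=2/7: [1228/21, 2203/21, 944/21]
after L4 α=3/7: [13543/147, 18766/147, 8312/147]
after L5 α=1/7: [28703/343, 42922/343, 26375/343]
= [84, 125, 77]

at x=1,y=2 over L1,L3,L4,L5:
L1 α=1/2: [233/2, 1, 66]
L3 α=1/6: [1349/12, 77/2, 151/2]
L4 α=1/2: [2585/24, 419/4, 325/4]
L5 α=1/2: [5441/48, 751/8, 969/8]
= [113, 94, 121]

(1,2) stack=L1,L3,L4,L5,L6; from [0,0,0]:
+L1 (α=1/2) → [233/2, 1, 66]
+L3 (α=1/6) → [1349/12, 77/2, 151/2]
+L4 (α=1/2) → [2585/24, 419/4, 325/4]
+L5 (α=1/2) → [5441/48, 751/8, 969/8]
+L6 (α=3/4) → [18545/192, 2239/32, 1113/32]
rounded: [97, 70, 35]

at x=1,y=0 over L1,L3,L4,L5,L6,L7:
after L1 α=1/3: [202/3, 26/3, 125/3]
after L3 α=1/5: [167/3, 163/3, 671/15]
after L4 α=1/2: [229/3, 374/3, 1001/30]
after L5 α=2/3: [523/9, 1556/9, 9761/90]
after L6 α=2/3: [1045/27, 4202/27, 27581/270]
after L7 α=1/3: [3818/81, 14506/81, 36896/405]
→ [47, 179, 91]

at x=1,y=2 over L1,L3,L4,L5,L6,L7:
+L1 (α=1/2) → [233/2, 1, 66]
+L3 (α=1/6) → [1349/12, 77/2, 151/2]
+L4 (α=1/2) → [2585/24, 419/4, 325/4]
+L5 (α=1/2) → [5441/48, 751/8, 969/8]
+L6 (α=3/4) → [18545/192, 2239/32, 1113/32]
+L7 (α=1/2) → [30641/384, 2815/64, 4121/64]
→ [80, 44, 64]

(1,1) stack=L1,L3,L4,L5,L6,L7; from [0,0,0]:
+L1 (α=3/5) → [138/5, 108, 393/5]
+L3 (α=1/4) → [181/5, 271/2, 1157/10]
+L4 (α=7/8) → [7461/40, 411/16, 2207/80]
+L5 (α=3/5) → [10041/100, 6267/40, 30887/200]
+L6 (α=1/6) → [10181/120, 7403/48, 35407/240]
+L7 (α=1/5) → [14471/150, 10103/60, 40627/300]
rounded: [96, 168, 135]
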